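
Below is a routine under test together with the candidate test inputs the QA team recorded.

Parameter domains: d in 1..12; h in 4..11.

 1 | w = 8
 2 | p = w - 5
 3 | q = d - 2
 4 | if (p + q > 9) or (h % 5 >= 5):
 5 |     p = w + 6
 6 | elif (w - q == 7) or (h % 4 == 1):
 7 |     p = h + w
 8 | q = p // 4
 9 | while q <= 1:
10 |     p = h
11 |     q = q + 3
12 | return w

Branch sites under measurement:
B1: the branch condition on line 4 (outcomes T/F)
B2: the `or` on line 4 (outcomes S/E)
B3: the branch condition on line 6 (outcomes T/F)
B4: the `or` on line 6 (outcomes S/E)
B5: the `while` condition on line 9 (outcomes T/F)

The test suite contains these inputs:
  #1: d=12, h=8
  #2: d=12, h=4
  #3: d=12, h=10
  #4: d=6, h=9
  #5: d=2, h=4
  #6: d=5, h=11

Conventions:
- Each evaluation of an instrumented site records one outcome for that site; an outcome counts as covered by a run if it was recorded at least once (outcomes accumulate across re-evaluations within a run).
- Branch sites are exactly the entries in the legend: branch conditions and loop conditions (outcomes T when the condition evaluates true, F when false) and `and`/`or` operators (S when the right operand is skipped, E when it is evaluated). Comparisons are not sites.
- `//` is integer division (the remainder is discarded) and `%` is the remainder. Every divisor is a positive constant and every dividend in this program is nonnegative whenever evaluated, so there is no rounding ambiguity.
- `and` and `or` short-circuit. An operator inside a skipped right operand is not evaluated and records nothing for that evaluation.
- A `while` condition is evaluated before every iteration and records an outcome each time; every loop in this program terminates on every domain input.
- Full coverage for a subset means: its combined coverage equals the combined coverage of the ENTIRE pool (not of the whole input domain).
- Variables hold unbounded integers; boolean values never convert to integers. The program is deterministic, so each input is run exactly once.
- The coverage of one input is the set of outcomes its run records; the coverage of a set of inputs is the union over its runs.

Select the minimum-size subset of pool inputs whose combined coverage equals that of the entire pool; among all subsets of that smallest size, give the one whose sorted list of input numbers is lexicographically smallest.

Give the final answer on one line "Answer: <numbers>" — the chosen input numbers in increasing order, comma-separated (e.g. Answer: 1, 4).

test 1 (d=12, h=8) fires B2->S, B1->T, B5->F; hits B1=T, B2=S, B5=F
test 2 (d=12, h=4) fires B2->S, B1->T, B5->F; hits B1=T, B2=S, B5=F
test 3 (d=12, h=10) fires B2->S, B1->T, B5->F; hits B1=T, B2=S, B5=F
test 4 (d=6, h=9) fires B2->E, B1->F, B4->E, B3->T, B5->F; hits B1=F, B2=E, B3=T, B4=E, B5=F
test 5 (d=2, h=4) fires B2->E, B1->F, B4->E, B3->F, B5->T, B5->F; hits B1=F, B2=E, B3=F, B4=E, B5=T, B5=F
test 6 (d=5, h=11) fires B2->E, B1->F, B4->E, B3->F, B5->T, B5->F; hits B1=F, B2=E, B3=F, B4=E, B5=T, B5=F
union over all inputs: B1=T, B1=F, B2=S, B2=E, B3=T, B3=F, B4=E, B5=T, B5=F (9 outcomes)
size 1 is not enough: best union over all size-1 subsets is 6/9
size 2 is not enough: best union over all size-2 subsets is 8/9
at size 3, {1, 4, 5} reaches all 9 outcomes; every lexicographically earlier size-3 subset fails

Answer: 1, 4, 5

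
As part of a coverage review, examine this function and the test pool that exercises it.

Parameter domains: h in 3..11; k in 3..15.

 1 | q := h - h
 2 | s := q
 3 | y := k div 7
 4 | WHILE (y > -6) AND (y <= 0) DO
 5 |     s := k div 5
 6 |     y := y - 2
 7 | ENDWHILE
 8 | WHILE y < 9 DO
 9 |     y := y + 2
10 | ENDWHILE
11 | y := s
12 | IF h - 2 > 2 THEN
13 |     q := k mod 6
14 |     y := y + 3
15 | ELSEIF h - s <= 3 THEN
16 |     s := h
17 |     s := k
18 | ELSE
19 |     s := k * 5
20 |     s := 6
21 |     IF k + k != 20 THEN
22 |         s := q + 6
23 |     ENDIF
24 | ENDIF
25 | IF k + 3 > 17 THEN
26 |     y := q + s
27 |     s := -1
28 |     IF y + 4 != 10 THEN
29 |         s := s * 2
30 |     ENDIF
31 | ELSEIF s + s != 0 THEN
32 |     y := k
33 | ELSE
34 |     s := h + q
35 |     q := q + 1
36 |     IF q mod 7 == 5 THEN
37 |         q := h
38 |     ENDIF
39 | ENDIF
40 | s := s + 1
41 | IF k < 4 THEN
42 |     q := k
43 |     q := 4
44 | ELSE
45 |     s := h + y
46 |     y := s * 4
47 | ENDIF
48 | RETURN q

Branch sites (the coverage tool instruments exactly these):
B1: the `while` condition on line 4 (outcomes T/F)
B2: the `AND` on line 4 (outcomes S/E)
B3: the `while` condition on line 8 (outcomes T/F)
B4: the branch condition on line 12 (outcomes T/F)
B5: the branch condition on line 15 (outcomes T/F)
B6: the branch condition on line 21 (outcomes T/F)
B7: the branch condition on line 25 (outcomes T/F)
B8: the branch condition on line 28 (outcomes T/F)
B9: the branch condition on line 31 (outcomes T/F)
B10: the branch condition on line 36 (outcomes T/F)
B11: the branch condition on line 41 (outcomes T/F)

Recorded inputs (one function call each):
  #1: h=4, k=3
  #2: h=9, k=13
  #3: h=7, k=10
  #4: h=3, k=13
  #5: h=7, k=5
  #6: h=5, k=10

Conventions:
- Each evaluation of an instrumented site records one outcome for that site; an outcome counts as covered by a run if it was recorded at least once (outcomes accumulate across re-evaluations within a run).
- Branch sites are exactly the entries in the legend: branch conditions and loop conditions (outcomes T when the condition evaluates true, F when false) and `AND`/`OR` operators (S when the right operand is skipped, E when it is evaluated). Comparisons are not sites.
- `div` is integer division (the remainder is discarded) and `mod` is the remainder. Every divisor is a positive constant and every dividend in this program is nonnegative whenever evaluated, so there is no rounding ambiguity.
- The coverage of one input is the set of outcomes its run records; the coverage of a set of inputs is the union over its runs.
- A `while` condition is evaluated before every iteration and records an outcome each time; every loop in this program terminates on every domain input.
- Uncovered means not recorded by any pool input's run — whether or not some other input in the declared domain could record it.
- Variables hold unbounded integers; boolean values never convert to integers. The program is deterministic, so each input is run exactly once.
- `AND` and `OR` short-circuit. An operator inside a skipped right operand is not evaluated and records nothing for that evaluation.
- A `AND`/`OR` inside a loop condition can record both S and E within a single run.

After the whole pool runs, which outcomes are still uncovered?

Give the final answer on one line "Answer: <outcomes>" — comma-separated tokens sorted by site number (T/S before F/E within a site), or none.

input #1 (h=4, k=3): events B2->E, B1->T, B2->E, B1->T, B2->E, B1->T, B2->S, B1->F, B3->T, B3->T, B3->T, B3->T, B3->T, B3->T, ...; covers B1=T, B1=F, B2=S, B2=E, B3=T, B3=F, B4=F, B5=F, B6=T, B7=F, B9=T, B11=T
input #2 (h=9, k=13): events B2->E, B1->F, B3->T, B3->T, B3->T, B3->T, B3->F, B4->T, B7->F, B9->F, B10->F, B11->F; covers B1=F, B2=E, B3=T, B3=F, B4=T, B7=F, B9=F, B10=F, B11=F
input #3 (h=7, k=10): events B2->E, B1->F, B3->T, B3->T, B3->T, B3->T, B3->F, B4->T, B7->F, B9->F, B10->T, B11->F; covers B1=F, B2=E, B3=T, B3=F, B4=T, B7=F, B9=F, B10=T, B11=F
input #4 (h=3, k=13): events B2->E, B1->F, B3->T, B3->T, B3->T, B3->T, B3->F, B4->F, B5->T, B7->F, B9->T, B11->F; covers B1=F, B2=E, B3=T, B3=F, B4=F, B5=T, B7=F, B9=T, B11=F
input #5 (h=7, k=5): events B2->E, B1->T, B2->E, B1->T, B2->E, B1->T, B2->S, B1->F, B3->T, B3->T, B3->T, B3->T, B3->T, B3->T, ...; covers B1=T, B1=F, B2=S, B2=E, B3=T, B3=F, B4=T, B7=F, B9=T, B11=F
input #6 (h=5, k=10): events B2->E, B1->F, B3->T, B3->T, B3->T, B3->T, B3->F, B4->T, B7->F, B9->F, B10->T, B11->F; covers B1=F, B2=E, B3=T, B3=F, B4=T, B7=F, B9=F, B10=T, B11=F
union over the pool: B1=T, B1=F, B2=S, B2=E, B3=T, B3=F, B4=T, B4=F, B5=T, B5=F, B6=T, B7=F, B9=T, B9=F, B10=T, B10=F, B11=T, B11=F
uncovered (4 of 22): B6=F, B7=T, B8=T, B8=F

Answer: B6=F, B7=T, B8=T, B8=F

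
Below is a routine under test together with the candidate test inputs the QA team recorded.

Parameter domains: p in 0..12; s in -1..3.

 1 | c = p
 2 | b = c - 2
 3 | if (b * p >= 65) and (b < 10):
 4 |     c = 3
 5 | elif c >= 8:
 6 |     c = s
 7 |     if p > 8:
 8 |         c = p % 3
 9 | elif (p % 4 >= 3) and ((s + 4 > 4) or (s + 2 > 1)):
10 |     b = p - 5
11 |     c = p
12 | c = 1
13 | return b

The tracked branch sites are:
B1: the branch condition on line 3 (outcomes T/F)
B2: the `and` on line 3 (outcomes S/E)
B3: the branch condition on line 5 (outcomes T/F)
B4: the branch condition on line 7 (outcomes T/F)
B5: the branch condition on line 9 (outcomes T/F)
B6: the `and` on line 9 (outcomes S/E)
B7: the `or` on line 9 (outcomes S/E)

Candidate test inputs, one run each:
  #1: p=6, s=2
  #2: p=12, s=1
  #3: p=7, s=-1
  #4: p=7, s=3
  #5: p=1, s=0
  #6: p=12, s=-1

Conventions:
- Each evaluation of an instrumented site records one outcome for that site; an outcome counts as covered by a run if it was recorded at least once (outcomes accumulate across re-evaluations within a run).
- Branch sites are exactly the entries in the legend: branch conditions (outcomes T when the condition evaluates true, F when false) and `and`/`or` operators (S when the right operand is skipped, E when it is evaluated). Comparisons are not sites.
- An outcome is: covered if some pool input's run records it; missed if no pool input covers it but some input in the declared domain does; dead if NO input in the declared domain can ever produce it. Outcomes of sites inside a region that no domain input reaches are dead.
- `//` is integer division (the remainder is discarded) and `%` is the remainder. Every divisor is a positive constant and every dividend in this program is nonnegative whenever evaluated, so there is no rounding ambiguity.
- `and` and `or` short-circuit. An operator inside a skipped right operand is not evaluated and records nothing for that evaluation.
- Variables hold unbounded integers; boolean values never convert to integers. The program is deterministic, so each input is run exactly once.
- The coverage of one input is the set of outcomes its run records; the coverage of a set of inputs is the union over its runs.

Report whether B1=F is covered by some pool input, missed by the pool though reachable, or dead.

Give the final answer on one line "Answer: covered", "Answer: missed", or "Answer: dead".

B1=F is recorded by pool input(s) 1, 2, 3, 4, 5, 6 -> covered

Answer: covered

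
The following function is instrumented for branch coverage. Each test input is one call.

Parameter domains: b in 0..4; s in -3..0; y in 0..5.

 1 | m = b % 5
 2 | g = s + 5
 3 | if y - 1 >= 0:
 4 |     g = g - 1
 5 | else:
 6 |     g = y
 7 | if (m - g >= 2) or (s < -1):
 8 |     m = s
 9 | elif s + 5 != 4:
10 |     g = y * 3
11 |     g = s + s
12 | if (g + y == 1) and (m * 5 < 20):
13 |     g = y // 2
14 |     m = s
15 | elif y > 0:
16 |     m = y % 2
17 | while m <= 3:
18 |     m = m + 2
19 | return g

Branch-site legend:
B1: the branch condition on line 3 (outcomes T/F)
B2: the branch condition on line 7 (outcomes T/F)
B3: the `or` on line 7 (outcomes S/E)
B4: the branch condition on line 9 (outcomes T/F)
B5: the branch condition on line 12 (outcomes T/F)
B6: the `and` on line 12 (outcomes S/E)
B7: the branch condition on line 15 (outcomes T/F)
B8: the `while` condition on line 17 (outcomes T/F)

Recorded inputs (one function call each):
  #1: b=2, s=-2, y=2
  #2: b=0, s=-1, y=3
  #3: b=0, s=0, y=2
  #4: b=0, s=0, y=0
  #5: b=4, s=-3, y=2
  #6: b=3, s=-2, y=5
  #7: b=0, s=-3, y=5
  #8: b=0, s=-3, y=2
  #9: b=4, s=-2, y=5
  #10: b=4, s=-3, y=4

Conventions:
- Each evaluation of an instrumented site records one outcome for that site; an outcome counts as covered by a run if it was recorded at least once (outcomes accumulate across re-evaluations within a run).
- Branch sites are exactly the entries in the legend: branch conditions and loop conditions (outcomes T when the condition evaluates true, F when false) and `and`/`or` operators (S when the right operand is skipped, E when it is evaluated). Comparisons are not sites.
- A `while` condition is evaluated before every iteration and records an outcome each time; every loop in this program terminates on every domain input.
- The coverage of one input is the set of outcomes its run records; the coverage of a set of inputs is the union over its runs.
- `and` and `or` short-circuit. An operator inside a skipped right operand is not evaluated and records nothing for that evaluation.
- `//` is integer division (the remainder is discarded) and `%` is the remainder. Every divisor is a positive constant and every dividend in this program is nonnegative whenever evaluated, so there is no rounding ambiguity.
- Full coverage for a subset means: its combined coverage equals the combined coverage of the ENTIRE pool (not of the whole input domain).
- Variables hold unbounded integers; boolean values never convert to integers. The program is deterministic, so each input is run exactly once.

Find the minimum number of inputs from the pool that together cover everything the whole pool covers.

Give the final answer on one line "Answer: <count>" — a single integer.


test 1 (b=2, s=-2, y=2) fires B1->T, B3->E, B2->T, B6->S, B5->F, B7->T, B8->T, B8->T, B8->F; hits B1=T, B2=T, B3=E, B5=F, B6=S, B7=T, B8=T, B8=F
test 2 (b=0, s=-1, y=3) fires B1->T, B3->E, B2->F, B4->F, B6->S, B5->F, B7->T, B8->T, B8->T, B8->F; hits B1=T, B2=F, B3=E, B4=F, B5=F, B6=S, B7=T, B8=T, B8=F
test 3 (b=0, s=0, y=2) fires B1->T, B3->E, B2->F, B4->T, B6->S, B5->F, B7->T, B8->T, B8->T, B8->F; hits B1=T, B2=F, B3=E, B4=T, B5=F, B6=S, B7=T, B8=T, B8=F
test 4 (b=0, s=0, y=0) fires B1->F, B3->E, B2->F, B4->T, B6->S, B5->F, B7->F, B8->T, B8->T, B8->F; hits B1=F, B2=F, B3=E, B4=T, B5=F, B6=S, B7=F, B8=T, B8=F
test 5 (b=4, s=-3, y=2) fires B1->T, B3->S, B2->T, B6->S, B5->F, B7->T, B8->T, B8->T, B8->F; hits B1=T, B2=T, B3=S, B5=F, B6=S, B7=T, B8=T, B8=F
test 6 (b=3, s=-2, y=5) fires B1->T, B3->E, B2->T, B6->S, B5->F, B7->T, B8->T, B8->T, B8->F; hits B1=T, B2=T, B3=E, B5=F, B6=S, B7=T, B8=T, B8=F
test 7 (b=0, s=-3, y=5) fires B1->T, B3->E, B2->T, B6->S, B5->F, B7->T, B8->T, B8->T, B8->F; hits B1=T, B2=T, B3=E, B5=F, B6=S, B7=T, B8=T, B8=F
test 8 (b=0, s=-3, y=2) fires B1->T, B3->E, B2->T, B6->S, B5->F, B7->T, B8->T, B8->T, B8->F; hits B1=T, B2=T, B3=E, B5=F, B6=S, B7=T, B8=T, B8=F
test 9 (b=4, s=-2, y=5) fires B1->T, B3->S, B2->T, B6->S, B5->F, B7->T, B8->T, B8->T, B8->F; hits B1=T, B2=T, B3=S, B5=F, B6=S, B7=T, B8=T, B8=F
test 10 (b=4, s=-3, y=4) fires B1->T, B3->S, B2->T, B6->S, B5->F, B7->T, B8->T, B8->T, B8->F; hits B1=T, B2=T, B3=S, B5=F, B6=S, B7=T, B8=T, B8=F
the full pool covers 14 outcomes: B1=T, B1=F, B2=T, B2=F, B3=S, B3=E, B4=T, B4=F, B5=F, B6=S, B7=T, B7=F, B8=T, B8=F
no size-1 subset reaches all 14 outcomes (best union: 9/14)
no size-2 subset reaches all 14 outcomes (best union: 13/14)
size 3: inputs {2, 4, 5} cover all 14 outcomes, and no lexicographically smaller subset of this size does
Answer: 3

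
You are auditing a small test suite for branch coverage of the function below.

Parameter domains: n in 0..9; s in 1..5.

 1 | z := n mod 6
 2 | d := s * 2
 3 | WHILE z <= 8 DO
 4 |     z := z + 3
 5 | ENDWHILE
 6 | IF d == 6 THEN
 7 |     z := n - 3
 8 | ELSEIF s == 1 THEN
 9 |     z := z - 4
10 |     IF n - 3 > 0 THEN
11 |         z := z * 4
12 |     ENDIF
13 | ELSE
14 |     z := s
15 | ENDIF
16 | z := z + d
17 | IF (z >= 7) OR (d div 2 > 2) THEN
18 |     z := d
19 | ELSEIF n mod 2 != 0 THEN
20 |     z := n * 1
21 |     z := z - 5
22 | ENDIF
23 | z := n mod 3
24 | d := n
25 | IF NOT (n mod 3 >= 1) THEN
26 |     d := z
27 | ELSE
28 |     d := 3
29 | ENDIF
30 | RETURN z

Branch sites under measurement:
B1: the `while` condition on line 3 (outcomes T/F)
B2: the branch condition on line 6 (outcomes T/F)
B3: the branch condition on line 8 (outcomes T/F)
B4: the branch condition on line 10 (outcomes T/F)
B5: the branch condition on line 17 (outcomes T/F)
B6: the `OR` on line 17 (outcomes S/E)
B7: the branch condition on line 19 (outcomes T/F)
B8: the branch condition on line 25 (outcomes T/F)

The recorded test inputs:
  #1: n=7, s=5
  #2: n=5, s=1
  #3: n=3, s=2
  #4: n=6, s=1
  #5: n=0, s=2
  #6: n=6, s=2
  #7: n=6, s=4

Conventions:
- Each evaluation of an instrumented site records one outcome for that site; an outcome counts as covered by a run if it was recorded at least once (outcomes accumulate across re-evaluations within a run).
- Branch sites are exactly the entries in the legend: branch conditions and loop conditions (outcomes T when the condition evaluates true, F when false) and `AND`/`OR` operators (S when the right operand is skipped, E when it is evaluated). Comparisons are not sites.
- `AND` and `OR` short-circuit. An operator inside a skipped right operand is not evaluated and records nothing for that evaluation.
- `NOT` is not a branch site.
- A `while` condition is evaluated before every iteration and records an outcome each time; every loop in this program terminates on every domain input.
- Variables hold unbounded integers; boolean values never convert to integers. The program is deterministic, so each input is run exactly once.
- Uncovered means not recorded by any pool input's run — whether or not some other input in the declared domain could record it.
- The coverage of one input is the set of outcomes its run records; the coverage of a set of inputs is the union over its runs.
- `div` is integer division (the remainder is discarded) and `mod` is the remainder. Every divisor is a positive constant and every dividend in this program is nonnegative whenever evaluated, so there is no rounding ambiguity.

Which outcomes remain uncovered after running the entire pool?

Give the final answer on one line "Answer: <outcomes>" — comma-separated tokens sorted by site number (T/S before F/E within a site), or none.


test 1 (n=7, s=5) fires B1->T, B1->T, B1->T, B1->F, B2->F, B3->F, B6->S, B5->T, B8->F; hits B1=T, B1=F, B2=F, B3=F, B5=T, B6=S, B8=F
test 2 (n=5, s=1) fires B1->T, B1->T, B1->F, B2->F, B3->T, B4->T, B6->S, B5->T, B8->F; hits B1=T, B1=F, B2=F, B3=T, B4=T, B5=T, B6=S, B8=F
test 3 (n=3, s=2) fires B1->T, B1->T, B1->F, B2->F, B3->F, B6->E, B5->F, B7->T, B8->T; hits B1=T, B1=F, B2=F, B3=F, B5=F, B6=E, B7=T, B8=T
test 4 (n=6, s=1) fires B1->T, B1->T, B1->T, B1->F, B2->F, B3->T, B4->T, B6->S, B5->T, B8->T; hits B1=T, B1=F, B2=F, B3=T, B4=T, B5=T, B6=S, B8=T
test 5 (n=0, s=2) fires B1->T, B1->T, B1->T, B1->F, B2->F, B3->F, B6->E, B5->F, B7->F, B8->T; hits B1=T, B1=F, B2=F, B3=F, B5=F, B6=E, B7=F, B8=T
test 6 (n=6, s=2) fires B1->T, B1->T, B1->T, B1->F, B2->F, B3->F, B6->E, B5->F, B7->F, B8->T; hits B1=T, B1=F, B2=F, B3=F, B5=F, B6=E, B7=F, B8=T
test 7 (n=6, s=4) fires B1->T, B1->T, B1->T, B1->F, B2->F, B3->F, B6->S, B5->T, B8->T; hits B1=T, B1=F, B2=F, B3=F, B5=T, B6=S, B8=T
union over the pool: B1=T, B1=F, B2=F, B3=T, B3=F, B4=T, B5=T, B5=F, B6=S, B6=E, B7=T, B7=F, B8=T, B8=F
uncovered (2 of 16): B2=T, B4=F
Answer: B2=T, B4=F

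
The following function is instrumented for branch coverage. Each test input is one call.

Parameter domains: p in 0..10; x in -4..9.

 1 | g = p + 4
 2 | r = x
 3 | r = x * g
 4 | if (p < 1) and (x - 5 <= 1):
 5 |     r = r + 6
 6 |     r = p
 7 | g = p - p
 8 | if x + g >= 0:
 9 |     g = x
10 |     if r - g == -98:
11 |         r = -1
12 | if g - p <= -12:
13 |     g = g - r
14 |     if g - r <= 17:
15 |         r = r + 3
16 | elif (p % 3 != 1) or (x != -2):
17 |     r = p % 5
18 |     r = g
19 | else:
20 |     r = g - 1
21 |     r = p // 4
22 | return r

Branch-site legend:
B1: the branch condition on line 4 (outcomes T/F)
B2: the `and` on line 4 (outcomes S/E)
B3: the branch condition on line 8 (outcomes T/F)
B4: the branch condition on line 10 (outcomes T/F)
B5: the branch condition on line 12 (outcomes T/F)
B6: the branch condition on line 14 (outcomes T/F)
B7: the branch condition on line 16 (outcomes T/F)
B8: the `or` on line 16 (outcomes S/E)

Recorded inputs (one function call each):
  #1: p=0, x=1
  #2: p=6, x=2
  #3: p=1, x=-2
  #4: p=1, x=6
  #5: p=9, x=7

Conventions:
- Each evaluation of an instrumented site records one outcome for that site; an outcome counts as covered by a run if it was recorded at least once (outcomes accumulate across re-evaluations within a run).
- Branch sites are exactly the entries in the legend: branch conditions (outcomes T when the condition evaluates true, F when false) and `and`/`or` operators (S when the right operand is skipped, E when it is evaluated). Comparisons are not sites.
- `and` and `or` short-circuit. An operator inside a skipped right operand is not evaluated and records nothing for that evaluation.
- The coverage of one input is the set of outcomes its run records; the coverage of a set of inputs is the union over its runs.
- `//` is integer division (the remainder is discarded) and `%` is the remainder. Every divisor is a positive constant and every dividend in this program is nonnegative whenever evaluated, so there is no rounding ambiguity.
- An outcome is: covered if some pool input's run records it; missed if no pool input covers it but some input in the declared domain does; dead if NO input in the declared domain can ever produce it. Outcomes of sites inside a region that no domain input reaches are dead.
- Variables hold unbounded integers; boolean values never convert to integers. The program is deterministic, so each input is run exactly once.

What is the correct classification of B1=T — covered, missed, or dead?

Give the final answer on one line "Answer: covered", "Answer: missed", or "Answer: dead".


B1=T is recorded by pool input(s) 1 -> covered
Answer: covered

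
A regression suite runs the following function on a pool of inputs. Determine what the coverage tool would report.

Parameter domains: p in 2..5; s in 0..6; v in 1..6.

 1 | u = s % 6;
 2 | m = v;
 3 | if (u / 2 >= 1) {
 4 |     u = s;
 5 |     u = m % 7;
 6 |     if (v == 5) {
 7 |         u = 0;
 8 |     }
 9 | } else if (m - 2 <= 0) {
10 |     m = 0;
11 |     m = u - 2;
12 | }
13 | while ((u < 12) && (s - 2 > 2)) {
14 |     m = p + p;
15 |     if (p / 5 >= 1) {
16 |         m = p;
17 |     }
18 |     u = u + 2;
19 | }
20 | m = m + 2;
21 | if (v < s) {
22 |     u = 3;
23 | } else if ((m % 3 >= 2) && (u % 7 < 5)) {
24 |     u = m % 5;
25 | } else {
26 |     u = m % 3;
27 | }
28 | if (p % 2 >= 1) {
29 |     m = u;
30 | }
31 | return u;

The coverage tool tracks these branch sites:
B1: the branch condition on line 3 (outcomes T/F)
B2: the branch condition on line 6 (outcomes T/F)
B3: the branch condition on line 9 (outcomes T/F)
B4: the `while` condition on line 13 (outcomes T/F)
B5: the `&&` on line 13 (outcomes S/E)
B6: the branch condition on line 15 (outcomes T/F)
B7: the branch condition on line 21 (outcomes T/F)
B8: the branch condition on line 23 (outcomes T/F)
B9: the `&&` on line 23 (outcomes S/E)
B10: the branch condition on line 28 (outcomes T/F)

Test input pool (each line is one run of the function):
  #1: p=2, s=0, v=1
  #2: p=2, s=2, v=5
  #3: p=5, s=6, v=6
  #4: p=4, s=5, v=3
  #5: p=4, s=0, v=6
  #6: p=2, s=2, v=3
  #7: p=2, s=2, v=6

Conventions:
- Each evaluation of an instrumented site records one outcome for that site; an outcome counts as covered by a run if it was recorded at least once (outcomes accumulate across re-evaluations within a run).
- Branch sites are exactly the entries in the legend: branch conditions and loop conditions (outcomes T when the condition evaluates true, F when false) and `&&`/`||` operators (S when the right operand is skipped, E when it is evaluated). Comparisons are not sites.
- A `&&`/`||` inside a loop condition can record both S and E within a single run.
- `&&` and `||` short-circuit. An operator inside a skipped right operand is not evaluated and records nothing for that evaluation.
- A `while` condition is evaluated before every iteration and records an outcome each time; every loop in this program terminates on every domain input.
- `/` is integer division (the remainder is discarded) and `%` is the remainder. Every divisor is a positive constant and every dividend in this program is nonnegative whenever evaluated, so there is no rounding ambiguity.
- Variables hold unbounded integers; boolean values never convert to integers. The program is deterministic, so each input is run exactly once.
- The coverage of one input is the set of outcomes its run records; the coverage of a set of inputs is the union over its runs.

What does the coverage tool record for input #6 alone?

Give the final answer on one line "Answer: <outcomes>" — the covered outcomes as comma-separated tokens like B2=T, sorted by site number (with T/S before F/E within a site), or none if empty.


Event log for input #6 (p=2, s=2, v=3):
  B1->T, B2->F, B5->E, B4->F, B7->F, B9->E, B8->T, B10->F
as a set, this run covers: B1=T, B2=F, B4=F, B5=E, B7=F, B8=T, B9=E, B10=F
Answer: B1=T, B2=F, B4=F, B5=E, B7=F, B8=T, B9=E, B10=F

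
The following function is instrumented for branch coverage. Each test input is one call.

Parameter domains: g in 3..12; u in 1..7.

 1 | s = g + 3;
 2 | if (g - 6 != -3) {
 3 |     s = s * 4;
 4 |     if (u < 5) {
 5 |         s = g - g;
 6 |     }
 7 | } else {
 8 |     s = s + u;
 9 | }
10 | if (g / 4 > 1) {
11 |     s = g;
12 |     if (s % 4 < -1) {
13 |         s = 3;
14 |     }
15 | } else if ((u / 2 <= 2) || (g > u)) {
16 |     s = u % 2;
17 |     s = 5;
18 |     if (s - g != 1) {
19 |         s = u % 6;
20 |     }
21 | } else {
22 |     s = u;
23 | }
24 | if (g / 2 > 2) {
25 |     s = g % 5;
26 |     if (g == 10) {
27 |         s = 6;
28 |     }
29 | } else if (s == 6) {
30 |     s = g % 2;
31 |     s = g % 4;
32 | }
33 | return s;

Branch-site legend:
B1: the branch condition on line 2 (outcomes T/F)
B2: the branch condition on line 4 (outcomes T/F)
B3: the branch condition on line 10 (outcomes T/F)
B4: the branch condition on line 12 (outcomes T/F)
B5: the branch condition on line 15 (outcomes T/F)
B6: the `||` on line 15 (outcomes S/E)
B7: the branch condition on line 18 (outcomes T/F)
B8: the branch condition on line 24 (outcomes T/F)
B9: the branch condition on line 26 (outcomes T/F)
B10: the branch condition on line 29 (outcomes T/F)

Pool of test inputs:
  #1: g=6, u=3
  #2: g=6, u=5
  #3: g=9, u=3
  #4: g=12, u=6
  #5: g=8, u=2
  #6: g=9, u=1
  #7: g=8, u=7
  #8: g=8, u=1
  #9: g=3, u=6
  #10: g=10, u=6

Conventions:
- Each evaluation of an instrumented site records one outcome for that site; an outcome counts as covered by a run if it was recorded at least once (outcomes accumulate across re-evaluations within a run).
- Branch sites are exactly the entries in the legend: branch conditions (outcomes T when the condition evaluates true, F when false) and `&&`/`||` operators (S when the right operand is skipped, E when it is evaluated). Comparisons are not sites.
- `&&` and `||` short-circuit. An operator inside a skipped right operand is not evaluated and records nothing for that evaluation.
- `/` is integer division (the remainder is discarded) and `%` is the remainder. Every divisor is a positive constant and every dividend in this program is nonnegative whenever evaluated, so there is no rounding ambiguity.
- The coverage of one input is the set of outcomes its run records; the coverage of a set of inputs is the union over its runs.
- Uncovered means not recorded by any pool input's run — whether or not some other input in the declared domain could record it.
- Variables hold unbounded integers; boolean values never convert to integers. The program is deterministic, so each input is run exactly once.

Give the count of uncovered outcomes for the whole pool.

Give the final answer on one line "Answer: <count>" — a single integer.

input #1, g=6, u=3: outcomes B1=T, B2=T, B3=F, B5=T, B6=S, B7=T, B8=T, B9=F
input #2, g=6, u=5: outcomes B1=T, B2=F, B3=F, B5=T, B6=S, B7=T, B8=T, B9=F
input #3, g=9, u=3: outcomes B1=T, B2=T, B3=T, B4=F, B8=T, B9=F
input #4, g=12, u=6: outcomes B1=T, B2=F, B3=T, B4=F, B8=T, B9=F
input #5, g=8, u=2: outcomes B1=T, B2=T, B3=T, B4=F, B8=T, B9=F
input #6, g=9, u=1: outcomes B1=T, B2=T, B3=T, B4=F, B8=T, B9=F
input #7, g=8, u=7: outcomes B1=T, B2=F, B3=T, B4=F, B8=T, B9=F
input #8, g=8, u=1: outcomes B1=T, B2=T, B3=T, B4=F, B8=T, B9=F
input #9, g=3, u=6: outcomes B1=F, B3=F, B5=F, B6=E, B8=F, B10=T
input #10, g=10, u=6: outcomes B1=T, B2=F, B3=T, B4=F, B8=T, B9=T
union over the pool: B1=T, B1=F, B2=T, B2=F, B3=T, B3=F, B4=F, B5=T, B5=F, B6=S, B6=E, B7=T, B8=T, B8=F, B9=T, B9=F, B10=T
uncovered (3 of 20): B4=T, B7=F, B10=F

Answer: 3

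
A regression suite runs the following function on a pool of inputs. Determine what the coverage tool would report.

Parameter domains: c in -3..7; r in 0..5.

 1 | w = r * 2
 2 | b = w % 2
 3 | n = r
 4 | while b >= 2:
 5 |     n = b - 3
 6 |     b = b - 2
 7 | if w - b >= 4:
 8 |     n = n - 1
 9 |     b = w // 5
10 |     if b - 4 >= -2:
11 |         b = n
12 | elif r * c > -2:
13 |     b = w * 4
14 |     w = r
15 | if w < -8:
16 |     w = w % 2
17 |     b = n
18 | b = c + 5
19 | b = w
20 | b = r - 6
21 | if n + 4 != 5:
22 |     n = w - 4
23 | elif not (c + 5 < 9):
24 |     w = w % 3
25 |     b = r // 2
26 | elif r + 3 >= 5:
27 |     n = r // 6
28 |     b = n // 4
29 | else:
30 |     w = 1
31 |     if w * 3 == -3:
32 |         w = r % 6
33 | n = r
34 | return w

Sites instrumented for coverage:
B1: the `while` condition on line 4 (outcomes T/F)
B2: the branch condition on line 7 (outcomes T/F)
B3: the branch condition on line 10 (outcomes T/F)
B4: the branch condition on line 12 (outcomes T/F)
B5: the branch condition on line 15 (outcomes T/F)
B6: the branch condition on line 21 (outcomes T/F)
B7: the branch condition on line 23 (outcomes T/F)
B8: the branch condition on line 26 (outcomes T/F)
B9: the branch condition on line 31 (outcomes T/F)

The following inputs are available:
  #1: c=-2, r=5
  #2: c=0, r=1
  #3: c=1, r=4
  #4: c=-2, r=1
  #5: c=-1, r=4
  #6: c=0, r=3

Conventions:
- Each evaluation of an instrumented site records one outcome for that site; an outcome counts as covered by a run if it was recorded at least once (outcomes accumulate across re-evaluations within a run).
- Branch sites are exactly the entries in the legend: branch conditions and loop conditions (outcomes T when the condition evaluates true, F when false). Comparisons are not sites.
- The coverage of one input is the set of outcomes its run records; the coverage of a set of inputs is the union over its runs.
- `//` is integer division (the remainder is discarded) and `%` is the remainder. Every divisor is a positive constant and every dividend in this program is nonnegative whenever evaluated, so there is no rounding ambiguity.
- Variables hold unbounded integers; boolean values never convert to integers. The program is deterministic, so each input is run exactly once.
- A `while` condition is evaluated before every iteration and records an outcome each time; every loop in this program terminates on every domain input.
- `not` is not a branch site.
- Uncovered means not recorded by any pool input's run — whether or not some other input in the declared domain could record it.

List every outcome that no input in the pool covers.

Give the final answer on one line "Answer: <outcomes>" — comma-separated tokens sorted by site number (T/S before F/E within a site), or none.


input #1 (c=-2, r=5): covers B1=F, B2=T, B3=T, B5=F, B6=T
input #2 (c=0, r=1): covers B1=F, B2=F, B4=T, B5=F, B6=F, B7=F, B8=F, B9=F
input #3 (c=1, r=4): covers B1=F, B2=T, B3=F, B5=F, B6=T
input #4 (c=-2, r=1): covers B1=F, B2=F, B4=F, B5=F, B6=F, B7=F, B8=F, B9=F
input #5 (c=-1, r=4): covers B1=F, B2=T, B3=F, B5=F, B6=T
input #6 (c=0, r=3): covers B1=F, B2=T, B3=F, B5=F, B6=T
union over the pool: B1=F, B2=T, B2=F, B3=T, B3=F, B4=T, B4=F, B5=F, B6=T, B6=F, B7=F, B8=F, B9=F
uncovered (5 of 18): B1=T, B5=T, B7=T, B8=T, B9=T
Answer: B1=T, B5=T, B7=T, B8=T, B9=T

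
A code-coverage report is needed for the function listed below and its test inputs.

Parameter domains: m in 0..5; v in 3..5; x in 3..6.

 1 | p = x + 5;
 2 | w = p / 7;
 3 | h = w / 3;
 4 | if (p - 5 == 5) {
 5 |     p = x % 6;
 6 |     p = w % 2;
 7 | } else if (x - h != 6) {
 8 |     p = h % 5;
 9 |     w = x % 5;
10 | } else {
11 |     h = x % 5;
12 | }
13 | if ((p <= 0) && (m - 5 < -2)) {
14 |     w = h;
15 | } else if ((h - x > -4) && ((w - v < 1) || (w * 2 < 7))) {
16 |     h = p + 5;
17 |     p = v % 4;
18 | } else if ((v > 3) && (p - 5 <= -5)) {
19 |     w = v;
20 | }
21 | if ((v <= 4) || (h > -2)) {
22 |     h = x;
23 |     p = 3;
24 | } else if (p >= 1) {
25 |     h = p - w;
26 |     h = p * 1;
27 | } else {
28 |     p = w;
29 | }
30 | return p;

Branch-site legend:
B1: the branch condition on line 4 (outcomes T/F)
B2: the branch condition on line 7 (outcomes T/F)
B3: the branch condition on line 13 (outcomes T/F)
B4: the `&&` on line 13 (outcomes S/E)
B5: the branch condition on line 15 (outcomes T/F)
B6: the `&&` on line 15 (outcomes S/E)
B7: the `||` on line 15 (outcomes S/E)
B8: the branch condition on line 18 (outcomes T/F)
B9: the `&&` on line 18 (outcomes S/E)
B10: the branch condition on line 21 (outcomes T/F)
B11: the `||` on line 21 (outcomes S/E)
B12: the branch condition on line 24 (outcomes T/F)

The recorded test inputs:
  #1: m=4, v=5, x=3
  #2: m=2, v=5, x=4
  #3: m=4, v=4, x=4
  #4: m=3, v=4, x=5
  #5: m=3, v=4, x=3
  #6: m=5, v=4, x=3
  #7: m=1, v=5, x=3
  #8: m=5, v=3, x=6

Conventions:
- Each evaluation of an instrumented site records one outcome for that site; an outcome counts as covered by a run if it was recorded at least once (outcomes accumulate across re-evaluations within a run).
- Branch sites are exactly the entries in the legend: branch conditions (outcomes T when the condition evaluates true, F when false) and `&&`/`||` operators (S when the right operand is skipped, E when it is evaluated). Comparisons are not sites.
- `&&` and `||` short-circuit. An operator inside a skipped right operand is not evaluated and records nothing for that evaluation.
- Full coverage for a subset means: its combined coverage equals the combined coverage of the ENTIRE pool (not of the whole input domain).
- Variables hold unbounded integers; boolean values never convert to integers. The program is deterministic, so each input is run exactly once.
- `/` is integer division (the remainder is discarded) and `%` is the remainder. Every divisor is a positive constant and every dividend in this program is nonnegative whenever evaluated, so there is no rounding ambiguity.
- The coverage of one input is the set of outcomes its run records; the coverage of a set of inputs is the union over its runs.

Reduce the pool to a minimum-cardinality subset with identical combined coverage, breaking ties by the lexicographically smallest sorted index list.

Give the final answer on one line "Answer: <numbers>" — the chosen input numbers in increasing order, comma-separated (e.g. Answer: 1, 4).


#1 (m=4, v=5, x=3) -> B1->F, B2->T, B4->E, B3->F, B6->E, B7->S, B5->T, B11->E, B10->T; covered: B1=F, B2=T, B3=F, B4=E, B5=T, B6=E, B7=S, B10=T, B11=E
#2 (m=2, v=5, x=4) -> B1->F, B2->T, B4->E, B3->T, B11->E, B10->T; covered: B1=F, B2=T, B3=T, B4=E, B10=T, B11=E
#3 (m=4, v=4, x=4) -> B1->F, B2->T, B4->E, B3->F, B6->S, B5->F, B9->E, B8->T, B11->S, B10->T; covered: B1=F, B2=T, B3=F, B4=E, B5=F, B6=S, B8=T, B9=E, B10=T, B11=S
#4 (m=3, v=4, x=5) -> B1->T, B4->S, B3->F, B6->S, B5->F, B9->E, B8->F, B11->S, B10->T; covered: B1=T, B3=F, B4=S, B5=F, B6=S, B8=F, B9=E, B10=T, B11=S
#5 (m=3, v=4, x=3) -> B1->F, B2->T, B4->E, B3->F, B6->E, B7->S, B5->T, B11->S, B10->T; covered: B1=F, B2=T, B3=F, B4=E, B5=T, B6=E, B7=S, B10=T, B11=S
#6 (m=5, v=4, x=3) -> B1->F, B2->T, B4->E, B3->F, B6->E, B7->S, B5->T, B11->S, B10->T; covered: B1=F, B2=T, B3=F, B4=E, B5=T, B6=E, B7=S, B10=T, B11=S
#7 (m=1, v=5, x=3) -> B1->F, B2->T, B4->E, B3->T, B11->E, B10->T; covered: B1=F, B2=T, B3=T, B4=E, B10=T, B11=E
#8 (m=5, v=3, x=6) -> B1->F, B2->F, B4->S, B3->F, B6->S, B5->F, B9->S, B8->F, B11->S, B10->T; covered: B1=F, B2=F, B3=F, B4=S, B5=F, B6=S, B8=F, B9=S, B10=T, B11=S
union over all inputs: B1=T, B1=F, B2=T, B2=F, B3=T, B3=F, B4=S, B4=E, B5=T, B5=F, B6=S, B6=E, B7=S, B8=T, B8=F, B9=S, B9=E, B10=T, B11=S, B11=E (20 outcomes)
size 1 is not enough: best union over all size-1 subsets is 10/20
size 2 is not enough: best union over all size-2 subsets is 16/20
size 3 is not enough: best union over all size-3 subsets is 18/20
size 4 is not enough: best union over all size-4 subsets is 19/20
the canonical winner is {1, 2, 3, 4, 8}: size 5, full 20-outcome coverage, earliest index list among size-5 covers
Answer: 1, 2, 3, 4, 8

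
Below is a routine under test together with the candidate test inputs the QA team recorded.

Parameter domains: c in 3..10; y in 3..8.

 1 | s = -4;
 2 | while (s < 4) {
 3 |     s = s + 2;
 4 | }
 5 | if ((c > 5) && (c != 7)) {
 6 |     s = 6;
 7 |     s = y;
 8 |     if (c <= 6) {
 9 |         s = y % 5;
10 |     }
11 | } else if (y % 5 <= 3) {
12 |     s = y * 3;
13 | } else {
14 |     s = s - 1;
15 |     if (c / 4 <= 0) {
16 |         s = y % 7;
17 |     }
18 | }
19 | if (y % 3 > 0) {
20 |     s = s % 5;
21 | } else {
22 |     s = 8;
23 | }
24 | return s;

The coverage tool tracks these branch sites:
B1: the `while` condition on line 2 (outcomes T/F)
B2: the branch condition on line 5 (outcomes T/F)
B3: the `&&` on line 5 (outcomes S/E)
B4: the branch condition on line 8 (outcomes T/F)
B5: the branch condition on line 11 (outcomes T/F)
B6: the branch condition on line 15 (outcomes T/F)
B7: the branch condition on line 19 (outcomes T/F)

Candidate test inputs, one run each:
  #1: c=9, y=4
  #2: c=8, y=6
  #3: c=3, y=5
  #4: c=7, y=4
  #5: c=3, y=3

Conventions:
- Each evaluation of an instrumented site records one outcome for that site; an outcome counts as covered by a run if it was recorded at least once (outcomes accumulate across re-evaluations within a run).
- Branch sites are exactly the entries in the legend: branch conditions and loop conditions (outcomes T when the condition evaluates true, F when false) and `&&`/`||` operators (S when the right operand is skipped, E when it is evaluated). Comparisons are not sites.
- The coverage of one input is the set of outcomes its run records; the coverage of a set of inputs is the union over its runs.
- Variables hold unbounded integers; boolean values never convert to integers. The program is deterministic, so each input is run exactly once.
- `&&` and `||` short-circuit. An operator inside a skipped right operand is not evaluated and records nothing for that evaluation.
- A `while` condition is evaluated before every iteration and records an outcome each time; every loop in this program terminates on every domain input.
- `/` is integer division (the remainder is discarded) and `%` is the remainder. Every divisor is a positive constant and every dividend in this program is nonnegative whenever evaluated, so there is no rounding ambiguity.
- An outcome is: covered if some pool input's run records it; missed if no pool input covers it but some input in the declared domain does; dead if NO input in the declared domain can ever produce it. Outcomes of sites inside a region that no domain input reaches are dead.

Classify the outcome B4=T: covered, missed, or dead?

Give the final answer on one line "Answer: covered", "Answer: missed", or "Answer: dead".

no pool input records B4=T
but domain input (c=6, y=3) does record it -> reachable, so missed

Answer: missed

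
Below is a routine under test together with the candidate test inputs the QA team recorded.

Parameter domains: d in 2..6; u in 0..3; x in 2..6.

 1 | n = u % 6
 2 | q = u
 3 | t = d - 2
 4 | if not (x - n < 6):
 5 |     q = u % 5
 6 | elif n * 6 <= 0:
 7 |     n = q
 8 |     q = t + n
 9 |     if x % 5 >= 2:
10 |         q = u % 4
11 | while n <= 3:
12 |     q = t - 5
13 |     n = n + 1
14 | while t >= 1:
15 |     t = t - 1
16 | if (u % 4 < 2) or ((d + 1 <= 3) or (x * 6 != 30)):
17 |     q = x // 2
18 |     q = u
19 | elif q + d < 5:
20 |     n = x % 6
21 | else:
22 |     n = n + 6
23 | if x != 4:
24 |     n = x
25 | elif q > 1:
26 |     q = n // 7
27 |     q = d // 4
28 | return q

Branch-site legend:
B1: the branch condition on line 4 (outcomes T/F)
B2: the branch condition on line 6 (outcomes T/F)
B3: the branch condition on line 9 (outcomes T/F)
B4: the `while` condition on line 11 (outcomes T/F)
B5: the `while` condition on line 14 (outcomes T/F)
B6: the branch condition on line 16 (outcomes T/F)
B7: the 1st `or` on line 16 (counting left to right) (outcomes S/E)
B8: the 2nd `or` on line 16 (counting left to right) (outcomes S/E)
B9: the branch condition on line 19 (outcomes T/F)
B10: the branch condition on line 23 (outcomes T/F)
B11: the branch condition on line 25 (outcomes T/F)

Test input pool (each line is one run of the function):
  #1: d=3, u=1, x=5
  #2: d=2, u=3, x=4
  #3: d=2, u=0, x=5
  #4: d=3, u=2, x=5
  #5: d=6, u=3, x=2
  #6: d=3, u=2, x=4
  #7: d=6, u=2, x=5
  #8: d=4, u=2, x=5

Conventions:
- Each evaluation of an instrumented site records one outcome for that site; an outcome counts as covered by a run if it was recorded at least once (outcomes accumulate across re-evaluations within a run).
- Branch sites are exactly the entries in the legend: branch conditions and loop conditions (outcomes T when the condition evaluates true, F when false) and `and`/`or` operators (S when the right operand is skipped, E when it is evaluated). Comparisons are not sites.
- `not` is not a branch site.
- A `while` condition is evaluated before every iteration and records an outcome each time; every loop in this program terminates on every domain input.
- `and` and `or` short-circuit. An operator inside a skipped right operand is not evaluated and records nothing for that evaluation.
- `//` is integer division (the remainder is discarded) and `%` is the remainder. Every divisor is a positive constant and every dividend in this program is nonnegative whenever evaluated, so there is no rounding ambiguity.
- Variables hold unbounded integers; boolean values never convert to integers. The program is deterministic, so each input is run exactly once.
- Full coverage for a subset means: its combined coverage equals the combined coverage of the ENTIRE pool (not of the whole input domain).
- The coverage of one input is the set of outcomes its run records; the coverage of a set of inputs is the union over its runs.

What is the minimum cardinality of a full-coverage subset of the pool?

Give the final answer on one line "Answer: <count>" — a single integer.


input #1 (d=3, u=1, x=5): events B1->F, B2->F, B4->T, B4->T, B4->T, B4->F, B5->T, B5->F, B7->S, B6->T, B10->T; covers B1=F, B2=F, B4=T, B4=F, B5=T, B5=F, B6=T, B7=S, B10=T
input #2 (d=2, u=3, x=4): events B1->F, B2->F, B4->T, B4->F, B5->F, B7->E, B8->S, B6->T, B10->F, B11->T; covers B1=F, B2=F, B4=T, B4=F, B5=F, B6=T, B7=E, B8=S, B10=F, B11=T
input #3 (d=2, u=0, x=5): events B1->F, B2->T, B3->F, B4->T, B4->T, B4->T, B4->T, B4->F, B5->F, B7->S, B6->T, B10->T; covers B1=F, B2=T, B3=F, B4=T, B4=F, B5=F, B6=T, B7=S, B10=T
input #4 (d=3, u=2, x=5): events B1->F, B2->F, B4->T, B4->T, B4->F, B5->T, B5->F, B7->E, B8->E, B6->F, B9->T, B10->T; covers B1=F, B2=F, B4=T, B4=F, B5=T, B5=F, B6=F, B7=E, B8=E, B9=T, B10=T
input #5 (d=6, u=3, x=2): events B1->F, B2->F, B4->T, B4->F, B5->T, B5->T, B5->T, B5->T, B5->F, B7->E, B8->E, B6->T, B10->T; covers B1=F, B2=F, B4=T, B4=F, B5=T, B5=F, B6=T, B7=E, B8=E, B10=T
input #6 (d=3, u=2, x=4): events B1->F, B2->F, B4->T, B4->T, B4->F, B5->T, B5->F, B7->E, B8->E, B6->T, B10->F, B11->T; covers B1=F, B2=F, B4=T, B4=F, B5=T, B5=F, B6=T, B7=E, B8=E, B10=F, B11=T
input #7 (d=6, u=2, x=5): events B1->F, B2->F, B4->T, B4->T, B4->F, B5->T, B5->T, B5->T, B5->T, B5->F, B7->E, B8->E, B6->F, B9->F, ...; covers B1=F, B2=F, B4=T, B4=F, B5=T, B5=F, B6=F, B7=E, B8=E, B9=F, B10=T
input #8 (d=4, u=2, x=5): events B1->F, B2->F, B4->T, B4->T, B4->F, B5->T, B5->T, B5->F, B7->E, B8->E, B6->F, B9->T, B10->T; covers B1=F, B2=F, B4=T, B4=F, B5=T, B5=F, B6=F, B7=E, B8=E, B9=T, B10=T
pool-wide coverage (19 outcomes): B1=F, B2=T, B2=F, B3=F, B4=T, B4=F, B5=T, B5=F, B6=T, B6=F, B7=S, B7=E, B8=S, B8=E, B9=T, B9=F, B10=T, B10=F, B11=T
every size-1 subset falls short of the 19 outcomes (best: 11/19)
every size-2 subset falls short of the 19 outcomes (best: 15/19)
every size-3 subset falls short of the 19 outcomes (best: 18/19)
at size 4, {2, 3, 4, 7} reaches all 19 outcomes; every lexicographically earlier size-4 subset fails
Answer: 4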